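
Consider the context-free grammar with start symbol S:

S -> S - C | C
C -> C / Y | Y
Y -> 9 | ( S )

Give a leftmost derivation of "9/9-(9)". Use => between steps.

S => S-C => C-C => C/Y-C => Y/Y-C => 9/Y-C => 9/9-C => 9/9-Y => 9/9-(S) => 9/9-(C) => 9/9-(Y) => 9/9-(9)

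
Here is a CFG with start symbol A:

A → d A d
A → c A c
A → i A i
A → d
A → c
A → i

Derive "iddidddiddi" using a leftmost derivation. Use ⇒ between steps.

A ⇒ iAi ⇒ idAdi ⇒ iddAddi ⇒ iddiAiddi ⇒ iddidAdiddi ⇒ iddidddiddi

A ⇒ iAi   [A → i A i]
iAi ⇒ idAdi   [A → d A d]
idAdi ⇒ iddAddi   [A → d A d]
iddAddi ⇒ iddiAiddi   [A → i A i]
iddiAiddi ⇒ iddidAdiddi   [A → d A d]
iddidAdiddi ⇒ iddidddiddi   [A → d]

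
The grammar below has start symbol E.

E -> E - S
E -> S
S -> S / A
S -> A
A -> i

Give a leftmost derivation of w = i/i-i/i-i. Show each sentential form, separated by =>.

E => E-S => E-S-S => S-S-S => S/A-S-S => A/A-S-S => i/A-S-S => i/i-S-S => i/i-S/A-S => i/i-A/A-S => i/i-i/A-S => i/i-i/i-S => i/i-i/i-A => i/i-i/i-i

E => E-S   [E -> E - S]
E-S => E-S-S   [E -> E - S]
E-S-S => S-S-S   [E -> S]
S-S-S => S/A-S-S   [S -> S / A]
S/A-S-S => A/A-S-S   [S -> A]
A/A-S-S => i/A-S-S   [A -> i]
i/A-S-S => i/i-S-S   [A -> i]
i/i-S-S => i/i-S/A-S   [S -> S / A]
i/i-S/A-S => i/i-A/A-S   [S -> A]
i/i-A/A-S => i/i-i/A-S   [A -> i]
i/i-i/A-S => i/i-i/i-S   [A -> i]
i/i-i/i-S => i/i-i/i-A   [S -> A]
i/i-i/i-A => i/i-i/i-i   [A -> i]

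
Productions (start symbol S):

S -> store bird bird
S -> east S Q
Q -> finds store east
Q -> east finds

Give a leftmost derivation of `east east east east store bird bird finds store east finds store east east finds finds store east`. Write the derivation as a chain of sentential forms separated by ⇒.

S ⇒ east S Q   [S -> east S Q]
east S Q ⇒ east east S Q Q   [S -> east S Q]
east east S Q Q ⇒ east east east S Q Q Q   [S -> east S Q]
east east east S Q Q Q ⇒ east east east east S Q Q Q Q   [S -> east S Q]
east east east east S Q Q Q Q ⇒ east east east east store bird bird Q Q Q Q   [S -> store bird bird]
east east east east store bird bird Q Q Q Q ⇒ east east east east store bird bird finds store east Q Q Q   [Q -> finds store east]
east east east east store bird bird finds store east Q Q Q ⇒ east east east east store bird bird finds store east finds store east Q Q   [Q -> finds store east]
east east east east store bird bird finds store east finds store east Q Q ⇒ east east east east store bird bird finds store east finds store east east finds Q   [Q -> east finds]
east east east east store bird bird finds store east finds store east east finds Q ⇒ east east east east store bird bird finds store east finds store east east finds finds store east   [Q -> finds store east]

S ⇒ east S Q ⇒ east east S Q Q ⇒ east east east S Q Q Q ⇒ east east east east S Q Q Q Q ⇒ east east east east store bird bird Q Q Q Q ⇒ east east east east store bird bird finds store east Q Q Q ⇒ east east east east store bird bird finds store east finds store east Q Q ⇒ east east east east store bird bird finds store east finds store east east finds Q ⇒ east east east east store bird bird finds store east finds store east east finds finds store east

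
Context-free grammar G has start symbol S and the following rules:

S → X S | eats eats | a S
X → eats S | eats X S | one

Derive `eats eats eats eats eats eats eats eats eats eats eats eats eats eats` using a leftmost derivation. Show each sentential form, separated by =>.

S => X S => eats S S => eats X S S => eats eats X S S S => eats eats eats S S S S => eats eats eats eats eats S S S => eats eats eats eats eats X S S S => eats eats eats eats eats eats S S S S => eats eats eats eats eats eats eats eats S S S => eats eats eats eats eats eats eats eats eats eats S S => eats eats eats eats eats eats eats eats eats eats eats eats S => eats eats eats eats eats eats eats eats eats eats eats eats eats eats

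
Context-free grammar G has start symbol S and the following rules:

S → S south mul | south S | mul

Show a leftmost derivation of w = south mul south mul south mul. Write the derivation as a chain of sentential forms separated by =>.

S => S south mul => S south mul south mul => south S south mul south mul => south mul south mul south mul

S => S south mul   [S → S south mul]
S south mul => S south mul south mul   [S → S south mul]
S south mul south mul => south S south mul south mul   [S → south S]
south S south mul south mul => south mul south mul south mul   [S → mul]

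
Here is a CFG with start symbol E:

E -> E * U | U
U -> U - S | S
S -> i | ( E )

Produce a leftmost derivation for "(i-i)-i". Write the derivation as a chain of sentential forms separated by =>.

E=>U=>U-S=>S-S=>(E)-S=>(U)-S=>(U-S)-S=>(S-S)-S=>(i-S)-S=>(i-i)-S=>(i-i)-i

E => U   [E -> U]
U => U-S   [U -> U - S]
U-S => S-S   [U -> S]
S-S => (E)-S   [S -> ( E )]
(E)-S => (U)-S   [E -> U]
(U)-S => (U-S)-S   [U -> U - S]
(U-S)-S => (S-S)-S   [U -> S]
(S-S)-S => (i-S)-S   [S -> i]
(i-S)-S => (i-i)-S   [S -> i]
(i-i)-S => (i-i)-i   [S -> i]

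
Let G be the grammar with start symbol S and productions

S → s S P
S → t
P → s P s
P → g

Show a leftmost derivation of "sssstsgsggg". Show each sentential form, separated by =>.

S=>sSP=>ssSPP=>sssSPPP=>ssssSPPPP=>sssstPPPP=>sssstsPsPPP=>sssstsgsPPP=>sssstsgsgPP=>sssstsgsggP=>sssstsgsggg

S => sSP   [S → s S P]
sSP => ssSPP   [S → s S P]
ssSPP => sssSPPP   [S → s S P]
sssSPPP => ssssSPPPP   [S → s S P]
ssssSPPPP => sssstPPPP   [S → t]
sssstPPPP => sssstsPsPPP   [P → s P s]
sssstsPsPPP => sssstsgsPPP   [P → g]
sssstsgsPPP => sssstsgsgPP   [P → g]
sssstsgsgPP => sssstsgsggP   [P → g]
sssstsgsggP => sssstsgsggg   [P → g]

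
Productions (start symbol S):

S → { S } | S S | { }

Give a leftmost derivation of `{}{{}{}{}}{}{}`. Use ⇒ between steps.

S ⇒ SS   [S → S S]
SS ⇒ SSS   [S → S S]
SSS ⇒ SSSS   [S → S S]
SSSS ⇒ {}SSS   [S → { }]
{}SSS ⇒ {}{S}SS   [S → { S }]
{}{S}SS ⇒ {}{SS}SS   [S → S S]
{}{SS}SS ⇒ {}{SSS}SS   [S → S S]
{}{SSS}SS ⇒ {}{{}SS}SS   [S → { }]
{}{{}SS}SS ⇒ {}{{}{}S}SS   [S → { }]
{}{{}{}S}SS ⇒ {}{{}{}{}}SS   [S → { }]
{}{{}{}{}}SS ⇒ {}{{}{}{}}{}S   [S → { }]
{}{{}{}{}}{}S ⇒ {}{{}{}{}}{}{}   [S → { }]

S⇒SS⇒SSS⇒SSSS⇒{}SSS⇒{}{S}SS⇒{}{SS}SS⇒{}{SSS}SS⇒{}{{}SS}SS⇒{}{{}{}S}SS⇒{}{{}{}{}}SS⇒{}{{}{}{}}{}S⇒{}{{}{}{}}{}{}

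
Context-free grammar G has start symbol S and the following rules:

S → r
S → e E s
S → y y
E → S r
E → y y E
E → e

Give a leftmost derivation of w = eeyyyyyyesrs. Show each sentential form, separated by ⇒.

S ⇒ eEs   [S → e E s]
eEs ⇒ eSrs   [E → S r]
eSrs ⇒ eeEsrs   [S → e E s]
eeEsrs ⇒ eeyyEsrs   [E → y y E]
eeyyEsrs ⇒ eeyyyyEsrs   [E → y y E]
eeyyyyEsrs ⇒ eeyyyyyyEsrs   [E → y y E]
eeyyyyyyEsrs ⇒ eeyyyyyyesrs   [E → e]

S ⇒ eEs ⇒ eSrs ⇒ eeEsrs ⇒ eeyyEsrs ⇒ eeyyyyEsrs ⇒ eeyyyyyyEsrs ⇒ eeyyyyyyesrs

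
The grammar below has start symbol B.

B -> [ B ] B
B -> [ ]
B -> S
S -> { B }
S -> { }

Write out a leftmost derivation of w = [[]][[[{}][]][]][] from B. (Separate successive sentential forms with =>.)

B => [B]B   [B -> [ B ] B]
[B]B => [[]]B   [B -> [ ]]
[[]]B => [[]][B]B   [B -> [ B ] B]
[[]][B]B => [[]][[B]B]B   [B -> [ B ] B]
[[]][[B]B]B => [[]][[[B]B]B]B   [B -> [ B ] B]
[[]][[[B]B]B]B => [[]][[[S]B]B]B   [B -> S]
[[]][[[S]B]B]B => [[]][[[{}]B]B]B   [S -> { }]
[[]][[[{}]B]B]B => [[]][[[{}][]]B]B   [B -> [ ]]
[[]][[[{}][]]B]B => [[]][[[{}][]][]]B   [B -> [ ]]
[[]][[[{}][]][]]B => [[]][[[{}][]][]][]   [B -> [ ]]

B => [B]B => [[]]B => [[]][B]B => [[]][[B]B]B => [[]][[[B]B]B]B => [[]][[[S]B]B]B => [[]][[[{}]B]B]B => [[]][[[{}][]]B]B => [[]][[[{}][]][]]B => [[]][[[{}][]][]][]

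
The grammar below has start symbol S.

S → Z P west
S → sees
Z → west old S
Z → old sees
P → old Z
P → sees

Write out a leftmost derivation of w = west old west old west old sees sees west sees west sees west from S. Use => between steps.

S => Z P west => west old S P west => west old Z P west P west => west old west old S P west P west => west old west old Z P west P west P west => west old west old west old S P west P west P west => west old west old west old sees P west P west P west => west old west old west old sees sees west P west P west => west old west old west old sees sees west sees west P west => west old west old west old sees sees west sees west sees west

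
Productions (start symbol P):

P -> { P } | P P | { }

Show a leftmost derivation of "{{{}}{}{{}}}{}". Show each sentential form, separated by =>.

P => PP => {P}P => {PP}P => {PPP}P => {{P}PP}P => {{{}}PP}P => {{{}}{}P}P => {{{}}{}{P}}P => {{{}}{}{{}}}P => {{{}}{}{{}}}{}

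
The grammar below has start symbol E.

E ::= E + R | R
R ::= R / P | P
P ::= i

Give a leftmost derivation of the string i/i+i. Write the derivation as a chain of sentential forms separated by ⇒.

E⇒E+R⇒R+R⇒R/P+R⇒P/P+R⇒i/P+R⇒i/i+R⇒i/i+P⇒i/i+i

E ⇒ E+R   [E ::= E + R]
E+R ⇒ R+R   [E ::= R]
R+R ⇒ R/P+R   [R ::= R / P]
R/P+R ⇒ P/P+R   [R ::= P]
P/P+R ⇒ i/P+R   [P ::= i]
i/P+R ⇒ i/i+R   [P ::= i]
i/i+R ⇒ i/i+P   [R ::= P]
i/i+P ⇒ i/i+i   [P ::= i]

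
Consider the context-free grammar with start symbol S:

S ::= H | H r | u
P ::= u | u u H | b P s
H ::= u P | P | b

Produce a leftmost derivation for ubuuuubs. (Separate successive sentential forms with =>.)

S => H   [S ::= H]
H => uP   [H ::= u P]
uP => ubPs   [P ::= b P s]
ubPs => ubuuHs   [P ::= u u H]
ubuuHs => ubuuPs   [H ::= P]
ubuuPs => ubuuuuHs   [P ::= u u H]
ubuuuuHs => ubuuuubs   [H ::= b]

S => H => uP => ubPs => ubuuHs => ubuuPs => ubuuuuHs => ubuuuubs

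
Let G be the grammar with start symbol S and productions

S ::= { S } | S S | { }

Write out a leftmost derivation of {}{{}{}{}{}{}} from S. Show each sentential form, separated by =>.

S=>SS=>{}S=>{}{S}=>{}{SS}=>{}{SSS}=>{}{SSSS}=>{}{SSSSS}=>{}{{}SSSS}=>{}{{}{}SSS}=>{}{{}{}{}SS}=>{}{{}{}{}{}S}=>{}{{}{}{}{}{}}

S => SS   [S ::= S S]
SS => {}S   [S ::= { }]
{}S => {}{S}   [S ::= { S }]
{}{S} => {}{SS}   [S ::= S S]
{}{SS} => {}{SSS}   [S ::= S S]
{}{SSS} => {}{SSSS}   [S ::= S S]
{}{SSSS} => {}{SSSSS}   [S ::= S S]
{}{SSSSS} => {}{{}SSSS}   [S ::= { }]
{}{{}SSSS} => {}{{}{}SSS}   [S ::= { }]
{}{{}{}SSS} => {}{{}{}{}SS}   [S ::= { }]
{}{{}{}{}SS} => {}{{}{}{}{}S}   [S ::= { }]
{}{{}{}{}{}S} => {}{{}{}{}{}{}}   [S ::= { }]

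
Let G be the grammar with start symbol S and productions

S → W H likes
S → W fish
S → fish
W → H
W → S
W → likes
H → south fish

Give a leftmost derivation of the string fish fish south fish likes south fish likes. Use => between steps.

S => W H likes => S H likes => W H likes H likes => S H likes H likes => W fish H likes H likes => S fish H likes H likes => fish fish H likes H likes => fish fish south fish likes H likes => fish fish south fish likes south fish likes

S => W H likes   [S → W H likes]
W H likes => S H likes   [W → S]
S H likes => W H likes H likes   [S → W H likes]
W H likes H likes => S H likes H likes   [W → S]
S H likes H likes => W fish H likes H likes   [S → W fish]
W fish H likes H likes => S fish H likes H likes   [W → S]
S fish H likes H likes => fish fish H likes H likes   [S → fish]
fish fish H likes H likes => fish fish south fish likes H likes   [H → south fish]
fish fish south fish likes H likes => fish fish south fish likes south fish likes   [H → south fish]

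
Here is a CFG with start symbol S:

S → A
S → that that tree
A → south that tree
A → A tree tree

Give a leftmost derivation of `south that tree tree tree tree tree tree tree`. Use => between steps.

S => A   [S → A]
A => A tree tree   [A → A tree tree]
A tree tree => A tree tree tree tree   [A → A tree tree]
A tree tree tree tree => A tree tree tree tree tree tree   [A → A tree tree]
A tree tree tree tree tree tree => south that tree tree tree tree tree tree tree   [A → south that tree]

S => A => A tree tree => A tree tree tree tree => A tree tree tree tree tree tree => south that tree tree tree tree tree tree tree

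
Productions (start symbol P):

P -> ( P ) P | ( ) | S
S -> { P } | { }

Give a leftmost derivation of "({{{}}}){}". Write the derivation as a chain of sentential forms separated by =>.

P => (P)P   [P -> ( P ) P]
(P)P => (S)P   [P -> S]
(S)P => ({P})P   [S -> { P }]
({P})P => ({S})P   [P -> S]
({S})P => ({{P}})P   [S -> { P }]
({{P}})P => ({{S}})P   [P -> S]
({{S}})P => ({{{}}})P   [S -> { }]
({{{}}})P => ({{{}}})S   [P -> S]
({{{}}})S => ({{{}}}){}   [S -> { }]

P => (P)P => (S)P => ({P})P => ({S})P => ({{P}})P => ({{S}})P => ({{{}}})P => ({{{}}})S => ({{{}}}){}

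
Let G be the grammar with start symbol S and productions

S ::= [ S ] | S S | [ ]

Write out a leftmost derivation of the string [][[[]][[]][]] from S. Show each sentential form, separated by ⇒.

S ⇒ SS ⇒ []S ⇒ [][S] ⇒ [][SS] ⇒ [][[S]S] ⇒ [][[[]]S] ⇒ [][[[]]SS] ⇒ [][[[]][S]S] ⇒ [][[[]][[]]S] ⇒ [][[[]][[]][]]

S ⇒ SS   [S ::= S S]
SS ⇒ []S   [S ::= [ ]]
[]S ⇒ [][S]   [S ::= [ S ]]
[][S] ⇒ [][SS]   [S ::= S S]
[][SS] ⇒ [][[S]S]   [S ::= [ S ]]
[][[S]S] ⇒ [][[[]]S]   [S ::= [ ]]
[][[[]]S] ⇒ [][[[]]SS]   [S ::= S S]
[][[[]]SS] ⇒ [][[[]][S]S]   [S ::= [ S ]]
[][[[]][S]S] ⇒ [][[[]][[]]S]   [S ::= [ ]]
[][[[]][[]]S] ⇒ [][[[]][[]][]]   [S ::= [ ]]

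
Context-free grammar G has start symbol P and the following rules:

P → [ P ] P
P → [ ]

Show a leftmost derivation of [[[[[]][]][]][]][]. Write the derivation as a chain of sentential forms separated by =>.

P => [P]P => [[P]P]P => [[[P]P]P]P => [[[[P]P]P]P]P => [[[[[]]P]P]P]P => [[[[[]][]]P]P]P => [[[[[]][]][]]P]P => [[[[[]][]][]][]]P => [[[[[]][]][]][]][]

P => [P]P   [P → [ P ] P]
[P]P => [[P]P]P   [P → [ P ] P]
[[P]P]P => [[[P]P]P]P   [P → [ P ] P]
[[[P]P]P]P => [[[[P]P]P]P]P   [P → [ P ] P]
[[[[P]P]P]P]P => [[[[[]]P]P]P]P   [P → [ ]]
[[[[[]]P]P]P]P => [[[[[]][]]P]P]P   [P → [ ]]
[[[[[]][]]P]P]P => [[[[[]][]][]]P]P   [P → [ ]]
[[[[[]][]][]]P]P => [[[[[]][]][]][]]P   [P → [ ]]
[[[[[]][]][]][]]P => [[[[[]][]][]][]][]   [P → [ ]]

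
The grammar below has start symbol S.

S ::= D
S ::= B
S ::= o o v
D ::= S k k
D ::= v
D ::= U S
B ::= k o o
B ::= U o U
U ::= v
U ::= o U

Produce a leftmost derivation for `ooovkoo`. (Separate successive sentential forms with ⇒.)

S ⇒ D ⇒ US ⇒ oUS ⇒ ooUS ⇒ oooUS ⇒ ooovS ⇒ ooovB ⇒ ooovkoo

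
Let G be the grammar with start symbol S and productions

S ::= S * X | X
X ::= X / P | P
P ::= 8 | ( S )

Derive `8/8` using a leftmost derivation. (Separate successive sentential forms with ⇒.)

S ⇒ X ⇒ X/P ⇒ P/P ⇒ 8/P ⇒ 8/8

S ⇒ X   [S ::= X]
X ⇒ X/P   [X ::= X / P]
X/P ⇒ P/P   [X ::= P]
P/P ⇒ 8/P   [P ::= 8]
8/P ⇒ 8/8   [P ::= 8]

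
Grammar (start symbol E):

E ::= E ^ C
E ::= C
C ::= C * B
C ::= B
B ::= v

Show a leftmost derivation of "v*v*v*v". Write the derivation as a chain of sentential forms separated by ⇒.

E ⇒ C   [E ::= C]
C ⇒ C*B   [C ::= C * B]
C*B ⇒ C*B*B   [C ::= C * B]
C*B*B ⇒ C*B*B*B   [C ::= C * B]
C*B*B*B ⇒ B*B*B*B   [C ::= B]
B*B*B*B ⇒ v*B*B*B   [B ::= v]
v*B*B*B ⇒ v*v*B*B   [B ::= v]
v*v*B*B ⇒ v*v*v*B   [B ::= v]
v*v*v*B ⇒ v*v*v*v   [B ::= v]

E ⇒ C ⇒ C*B ⇒ C*B*B ⇒ C*B*B*B ⇒ B*B*B*B ⇒ v*B*B*B ⇒ v*v*B*B ⇒ v*v*v*B ⇒ v*v*v*v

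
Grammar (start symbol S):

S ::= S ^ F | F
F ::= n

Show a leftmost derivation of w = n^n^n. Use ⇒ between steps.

S ⇒ S^F   [S ::= S ^ F]
S^F ⇒ S^F^F   [S ::= S ^ F]
S^F^F ⇒ F^F^F   [S ::= F]
F^F^F ⇒ n^F^F   [F ::= n]
n^F^F ⇒ n^n^F   [F ::= n]
n^n^F ⇒ n^n^n   [F ::= n]

S ⇒ S^F ⇒ S^F^F ⇒ F^F^F ⇒ n^F^F ⇒ n^n^F ⇒ n^n^n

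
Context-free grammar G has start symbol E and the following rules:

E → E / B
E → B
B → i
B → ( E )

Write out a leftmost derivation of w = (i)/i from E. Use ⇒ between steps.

E ⇒ E/B   [E → E / B]
E/B ⇒ B/B   [E → B]
B/B ⇒ (E)/B   [B → ( E )]
(E)/B ⇒ (B)/B   [E → B]
(B)/B ⇒ (i)/B   [B → i]
(i)/B ⇒ (i)/i   [B → i]

E ⇒ E/B ⇒ B/B ⇒ (E)/B ⇒ (B)/B ⇒ (i)/B ⇒ (i)/i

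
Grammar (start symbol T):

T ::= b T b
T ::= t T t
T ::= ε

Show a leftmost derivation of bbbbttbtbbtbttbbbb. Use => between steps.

T => bTb => bbTbb => bbbTbbb => bbbbTbbbb => bbbbtTtbbbb => bbbbttTttbbbb => bbbbttbTbttbbbb => bbbbttbtTtbttbbbb => bbbbttbtbTbtbttbbbb => bbbbttbtbbtbttbbbb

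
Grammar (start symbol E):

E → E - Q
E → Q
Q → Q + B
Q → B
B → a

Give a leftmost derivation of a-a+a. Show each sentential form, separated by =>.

E => E-Q   [E → E - Q]
E-Q => Q-Q   [E → Q]
Q-Q => B-Q   [Q → B]
B-Q => a-Q   [B → a]
a-Q => a-Q+B   [Q → Q + B]
a-Q+B => a-B+B   [Q → B]
a-B+B => a-a+B   [B → a]
a-a+B => a-a+a   [B → a]

E => E-Q => Q-Q => B-Q => a-Q => a-Q+B => a-B+B => a-a+B => a-a+a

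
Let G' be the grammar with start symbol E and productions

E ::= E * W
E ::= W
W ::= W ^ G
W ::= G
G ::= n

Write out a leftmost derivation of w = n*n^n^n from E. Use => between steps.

E => E*W => W*W => G*W => n*W => n*W^G => n*W^G^G => n*G^G^G => n*n^G^G => n*n^n^G => n*n^n^n

E => E*W   [E ::= E * W]
E*W => W*W   [E ::= W]
W*W => G*W   [W ::= G]
G*W => n*W   [G ::= n]
n*W => n*W^G   [W ::= W ^ G]
n*W^G => n*W^G^G   [W ::= W ^ G]
n*W^G^G => n*G^G^G   [W ::= G]
n*G^G^G => n*n^G^G   [G ::= n]
n*n^G^G => n*n^n^G   [G ::= n]
n*n^n^G => n*n^n^n   [G ::= n]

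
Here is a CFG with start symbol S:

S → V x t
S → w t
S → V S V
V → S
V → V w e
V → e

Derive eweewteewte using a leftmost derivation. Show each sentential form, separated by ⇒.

S ⇒ VSV   [S → V S V]
VSV ⇒ SSV   [V → S]
SSV ⇒ VSVSV   [S → V S V]
VSVSV ⇒ VweSVSV   [V → V w e]
VweSVSV ⇒ eweSVSV   [V → e]
eweSVSV ⇒ eweVSVVSV   [S → V S V]
eweVSVVSV ⇒ eweeSVVSV   [V → e]
eweeSVVSV ⇒ eweewtVVSV   [S → w t]
eweewtVVSV ⇒ eweewteVSV   [V → e]
eweewteVSV ⇒ eweewteeSV   [V → e]
eweewteeSV ⇒ eweewteewtV   [S → w t]
eweewteewtV ⇒ eweewteewte   [V → e]

S ⇒ VSV ⇒ SSV ⇒ VSVSV ⇒ VweSVSV ⇒ eweSVSV ⇒ eweVSVVSV ⇒ eweeSVVSV ⇒ eweewtVVSV ⇒ eweewteVSV ⇒ eweewteeSV ⇒ eweewteewtV ⇒ eweewteewte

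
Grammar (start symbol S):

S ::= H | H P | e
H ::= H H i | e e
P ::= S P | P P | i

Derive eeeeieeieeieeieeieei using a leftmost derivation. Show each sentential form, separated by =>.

S => H => HHi => HHiHi => HHiHiHi => HHiHiHiHi => HHiHiHiHiHi => HHiHiHiHiHiHi => eeHiHiHiHiHiHi => eeeeiHiHiHiHiHi => eeeeieeiHiHiHiHi => eeeeieeieeiHiHiHi => eeeeieeieeieeiHiHi => eeeeieeieeieeieeiHi => eeeeieeieeieeieeieei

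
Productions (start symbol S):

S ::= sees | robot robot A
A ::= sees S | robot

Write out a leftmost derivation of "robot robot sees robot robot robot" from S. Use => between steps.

S => robot robot A => robot robot sees S => robot robot sees robot robot A => robot robot sees robot robot robot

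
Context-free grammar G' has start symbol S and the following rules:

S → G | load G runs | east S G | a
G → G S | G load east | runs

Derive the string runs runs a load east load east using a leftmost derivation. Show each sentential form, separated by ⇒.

S ⇒ G ⇒ G load east ⇒ G load east load east ⇒ G S load east load east ⇒ runs S load east load east ⇒ runs G load east load east ⇒ runs G S load east load east ⇒ runs runs S load east load east ⇒ runs runs a load east load east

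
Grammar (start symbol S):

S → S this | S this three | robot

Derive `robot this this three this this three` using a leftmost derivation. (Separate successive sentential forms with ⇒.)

S ⇒ S this three   [S → S this three]
S this three ⇒ S this this three   [S → S this]
S this this three ⇒ S this three this this three   [S → S this three]
S this three this this three ⇒ S this this three this this three   [S → S this]
S this this three this this three ⇒ robot this this three this this three   [S → robot]

S ⇒ S this three ⇒ S this this three ⇒ S this three this this three ⇒ S this this three this this three ⇒ robot this this three this this three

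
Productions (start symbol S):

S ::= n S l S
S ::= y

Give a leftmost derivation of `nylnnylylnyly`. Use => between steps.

S => nSlS   [S ::= n S l S]
nSlS => nylS   [S ::= y]
nylS => nylnSlS   [S ::= n S l S]
nylnSlS => nylnnSlSlS   [S ::= n S l S]
nylnnSlSlS => nylnnylSlS   [S ::= y]
nylnnylSlS => nylnnylylS   [S ::= y]
nylnnylylS => nylnnylylnSlS   [S ::= n S l S]
nylnnylylnSlS => nylnnylylnylS   [S ::= y]
nylnnylylnylS => nylnnylylnyly   [S ::= y]

S => nSlS => nylS => nylnSlS => nylnnSlSlS => nylnnylSlS => nylnnylylS => nylnnylylnSlS => nylnnylylnylS => nylnnylylnyly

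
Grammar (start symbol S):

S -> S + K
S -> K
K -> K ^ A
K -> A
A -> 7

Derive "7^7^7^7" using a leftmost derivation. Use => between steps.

S => K => K^A => K^A^A => K^A^A^A => A^A^A^A => 7^A^A^A => 7^7^A^A => 7^7^7^A => 7^7^7^7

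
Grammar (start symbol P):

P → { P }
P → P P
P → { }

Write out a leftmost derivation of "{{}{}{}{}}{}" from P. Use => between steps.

P=>PP=>{P}P=>{PP}P=>{PPP}P=>{PPPP}P=>{{}PPP}P=>{{}{}PP}P=>{{}{}{}P}P=>{{}{}{}{}}P=>{{}{}{}{}}{}

P => PP   [P → P P]
PP => {P}P   [P → { P }]
{P}P => {PP}P   [P → P P]
{PP}P => {PPP}P   [P → P P]
{PPP}P => {PPPP}P   [P → P P]
{PPPP}P => {{}PPP}P   [P → { }]
{{}PPP}P => {{}{}PP}P   [P → { }]
{{}{}PP}P => {{}{}{}P}P   [P → { }]
{{}{}{}P}P => {{}{}{}{}}P   [P → { }]
{{}{}{}{}}P => {{}{}{}{}}{}   [P → { }]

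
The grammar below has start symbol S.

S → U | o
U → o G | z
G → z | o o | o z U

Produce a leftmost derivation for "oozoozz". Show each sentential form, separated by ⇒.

S ⇒ U ⇒ oG ⇒ oozU ⇒ oozoG ⇒ oozoozU ⇒ oozoozz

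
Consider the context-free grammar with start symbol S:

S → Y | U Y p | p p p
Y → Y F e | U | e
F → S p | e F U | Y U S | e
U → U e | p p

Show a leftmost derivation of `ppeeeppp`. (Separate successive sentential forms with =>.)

S => UYp => UeYp => UeeYp => UeeeYp => ppeeeYp => ppeeeUp => ppeeeppp

S => UYp   [S → U Y p]
UYp => UeYp   [U → U e]
UeYp => UeeYp   [U → U e]
UeeYp => UeeeYp   [U → U e]
UeeeYp => ppeeeYp   [U → p p]
ppeeeYp => ppeeeUp   [Y → U]
ppeeeUp => ppeeeppp   [U → p p]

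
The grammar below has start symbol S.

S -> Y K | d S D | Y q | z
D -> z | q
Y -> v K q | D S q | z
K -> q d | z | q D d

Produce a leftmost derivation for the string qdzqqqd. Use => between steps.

S=>YK=>DSqK=>qSqK=>qdSDqK=>qdzDqK=>qdzqqK=>qdzqqqd

S => YK   [S -> Y K]
YK => DSqK   [Y -> D S q]
DSqK => qSqK   [D -> q]
qSqK => qdSDqK   [S -> d S D]
qdSDqK => qdzDqK   [S -> z]
qdzDqK => qdzqqK   [D -> q]
qdzqqK => qdzqqqd   [K -> q d]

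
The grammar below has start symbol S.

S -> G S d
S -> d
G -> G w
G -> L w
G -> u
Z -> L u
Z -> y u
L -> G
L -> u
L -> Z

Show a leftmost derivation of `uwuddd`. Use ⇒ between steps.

S ⇒ GSd   [S -> G S d]
GSd ⇒ LwSd   [G -> L w]
LwSd ⇒ uwSd   [L -> u]
uwSd ⇒ uwGSdd   [S -> G S d]
uwGSdd ⇒ uwuSdd   [G -> u]
uwuSdd ⇒ uwuddd   [S -> d]

S ⇒ GSd ⇒ LwSd ⇒ uwSd ⇒ uwGSdd ⇒ uwuSdd ⇒ uwuddd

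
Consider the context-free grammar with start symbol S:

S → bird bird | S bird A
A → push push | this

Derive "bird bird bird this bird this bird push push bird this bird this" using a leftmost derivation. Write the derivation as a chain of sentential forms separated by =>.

S => S bird A   [S → S bird A]
S bird A => S bird A bird A   [S → S bird A]
S bird A bird A => S bird A bird A bird A   [S → S bird A]
S bird A bird A bird A => S bird A bird A bird A bird A   [S → S bird A]
S bird A bird A bird A bird A => S bird A bird A bird A bird A bird A   [S → S bird A]
S bird A bird A bird A bird A bird A => bird bird bird A bird A bird A bird A bird A   [S → bird bird]
bird bird bird A bird A bird A bird A bird A => bird bird bird this bird A bird A bird A bird A   [A → this]
bird bird bird this bird A bird A bird A bird A => bird bird bird this bird this bird A bird A bird A   [A → this]
bird bird bird this bird this bird A bird A bird A => bird bird bird this bird this bird push push bird A bird A   [A → push push]
bird bird bird this bird this bird push push bird A bird A => bird bird bird this bird this bird push push bird this bird A   [A → this]
bird bird bird this bird this bird push push bird this bird A => bird bird bird this bird this bird push push bird this bird this   [A → this]

S => S bird A => S bird A bird A => S bird A bird A bird A => S bird A bird A bird A bird A => S bird A bird A bird A bird A bird A => bird bird bird A bird A bird A bird A bird A => bird bird bird this bird A bird A bird A bird A => bird bird bird this bird this bird A bird A bird A => bird bird bird this bird this bird push push bird A bird A => bird bird bird this bird this bird push push bird this bird A => bird bird bird this bird this bird push push bird this bird this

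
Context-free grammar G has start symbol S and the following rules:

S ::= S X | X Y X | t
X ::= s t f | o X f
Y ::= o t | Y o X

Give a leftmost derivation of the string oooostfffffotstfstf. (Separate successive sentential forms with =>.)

S => SX => XYXX => oXfYXX => ooXffYXX => oooXfffYXX => ooooXffffYXX => oooostfffffYXX => oooostfffffotXX => oooostfffffotstfX => oooostfffffotstfstf

S => SX   [S ::= S X]
SX => XYXX   [S ::= X Y X]
XYXX => oXfYXX   [X ::= o X f]
oXfYXX => ooXffYXX   [X ::= o X f]
ooXffYXX => oooXfffYXX   [X ::= o X f]
oooXfffYXX => ooooXffffYXX   [X ::= o X f]
ooooXffffYXX => oooostfffffYXX   [X ::= s t f]
oooostfffffYXX => oooostfffffotXX   [Y ::= o t]
oooostfffffotXX => oooostfffffotstfX   [X ::= s t f]
oooostfffffotstfX => oooostfffffotstfstf   [X ::= s t f]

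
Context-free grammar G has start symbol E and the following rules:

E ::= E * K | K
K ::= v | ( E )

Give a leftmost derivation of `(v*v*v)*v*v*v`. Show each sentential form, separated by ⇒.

E ⇒ E*K ⇒ E*K*K ⇒ E*K*K*K ⇒ K*K*K*K ⇒ (E)*K*K*K ⇒ (E*K)*K*K*K ⇒ (E*K*K)*K*K*K ⇒ (K*K*K)*K*K*K ⇒ (v*K*K)*K*K*K ⇒ (v*v*K)*K*K*K ⇒ (v*v*v)*K*K*K ⇒ (v*v*v)*v*K*K ⇒ (v*v*v)*v*v*K ⇒ (v*v*v)*v*v*v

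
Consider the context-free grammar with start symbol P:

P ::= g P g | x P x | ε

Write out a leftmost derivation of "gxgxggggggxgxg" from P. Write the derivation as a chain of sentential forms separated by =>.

P => gPg => gxPxg => gxgPgxg => gxgxPxgxg => gxgxgPgxgxg => gxgxggPggxgxg => gxgxgggPgggxgxg => gxgxggggggxgxg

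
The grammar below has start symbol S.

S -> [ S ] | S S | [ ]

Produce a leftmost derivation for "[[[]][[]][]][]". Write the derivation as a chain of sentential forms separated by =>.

S => SS => [S]S => [SS]S => [SSS]S => [[S]SS]S => [[[]]SS]S => [[[]][S]S]S => [[[]][[]]S]S => [[[]][[]][]]S => [[[]][[]][]][]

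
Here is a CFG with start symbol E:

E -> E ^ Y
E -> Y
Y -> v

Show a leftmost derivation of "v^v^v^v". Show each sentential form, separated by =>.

E => E^Y   [E -> E ^ Y]
E^Y => E^Y^Y   [E -> E ^ Y]
E^Y^Y => E^Y^Y^Y   [E -> E ^ Y]
E^Y^Y^Y => Y^Y^Y^Y   [E -> Y]
Y^Y^Y^Y => v^Y^Y^Y   [Y -> v]
v^Y^Y^Y => v^v^Y^Y   [Y -> v]
v^v^Y^Y => v^v^v^Y   [Y -> v]
v^v^v^Y => v^v^v^v   [Y -> v]

E => E^Y => E^Y^Y => E^Y^Y^Y => Y^Y^Y^Y => v^Y^Y^Y => v^v^Y^Y => v^v^v^Y => v^v^v^v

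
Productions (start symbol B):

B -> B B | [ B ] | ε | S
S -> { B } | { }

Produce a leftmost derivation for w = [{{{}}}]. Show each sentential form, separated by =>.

B=>[B]=>[BB]=>[SB]=>[{B}B]=>[{S}B]=>[{{B}}B]=>[{{S}}B]=>[{{{B}}}B]=>[{{{}}}B]=>[{{{}}}]

B => [B]   [B -> [ B ]]
[B] => [BB]   [B -> B B]
[BB] => [SB]   [B -> S]
[SB] => [{B}B]   [S -> { B }]
[{B}B] => [{S}B]   [B -> S]
[{S}B] => [{{B}}B]   [S -> { B }]
[{{B}}B] => [{{S}}B]   [B -> S]
[{{S}}B] => [{{{B}}}B]   [S -> { B }]
[{{{B}}}B] => [{{{}}}B]   [B -> ε]
[{{{}}}B] => [{{{}}}]   [B -> ε]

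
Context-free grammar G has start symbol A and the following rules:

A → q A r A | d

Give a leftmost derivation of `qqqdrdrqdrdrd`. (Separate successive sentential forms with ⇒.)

A⇒qArA⇒qqArArA⇒qqqArArArA⇒qqqdrArArA⇒qqqdrdrArA⇒qqqdrdrqArArA⇒qqqdrdrqdrArA⇒qqqdrdrqdrdrA⇒qqqdrdrqdrdrd

A ⇒ qArA   [A → q A r A]
qArA ⇒ qqArArA   [A → q A r A]
qqArArA ⇒ qqqArArArA   [A → q A r A]
qqqArArArA ⇒ qqqdrArArA   [A → d]
qqqdrArArA ⇒ qqqdrdrArA   [A → d]
qqqdrdrArA ⇒ qqqdrdrqArArA   [A → q A r A]
qqqdrdrqArArA ⇒ qqqdrdrqdrArA   [A → d]
qqqdrdrqdrArA ⇒ qqqdrdrqdrdrA   [A → d]
qqqdrdrqdrdrA ⇒ qqqdrdrqdrdrd   [A → d]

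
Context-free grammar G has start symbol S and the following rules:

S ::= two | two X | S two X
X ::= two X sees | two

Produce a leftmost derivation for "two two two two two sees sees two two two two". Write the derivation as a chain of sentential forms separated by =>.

S => S two X => S two X two X => S two X two X two X => two two X two X two X => two two two X sees two X two X => two two two two X sees sees two X two X => two two two two two sees sees two X two X => two two two two two sees sees two two two X => two two two two two sees sees two two two two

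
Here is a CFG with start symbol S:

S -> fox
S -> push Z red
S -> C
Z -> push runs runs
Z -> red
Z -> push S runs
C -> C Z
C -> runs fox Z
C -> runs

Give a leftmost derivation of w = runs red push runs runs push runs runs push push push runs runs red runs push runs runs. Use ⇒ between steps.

S ⇒ C   [S -> C]
C ⇒ C Z   [C -> C Z]
C Z ⇒ C Z Z   [C -> C Z]
C Z Z ⇒ C Z Z Z   [C -> C Z]
C Z Z Z ⇒ C Z Z Z Z   [C -> C Z]
C Z Z Z Z ⇒ C Z Z Z Z Z   [C -> C Z]
C Z Z Z Z Z ⇒ runs Z Z Z Z Z   [C -> runs]
runs Z Z Z Z Z ⇒ runs red Z Z Z Z   [Z -> red]
runs red Z Z Z Z ⇒ runs red push runs runs Z Z Z   [Z -> push runs runs]
runs red push runs runs Z Z Z ⇒ runs red push runs runs push runs runs Z Z   [Z -> push runs runs]
runs red push runs runs push runs runs Z Z ⇒ runs red push runs runs push runs runs push S runs Z   [Z -> push S runs]
runs red push runs runs push runs runs push S runs Z ⇒ runs red push runs runs push runs runs push push Z red runs Z   [S -> push Z red]
runs red push runs runs push runs runs push push Z red runs Z ⇒ runs red push runs runs push runs runs push push push runs runs red runs Z   [Z -> push runs runs]
runs red push runs runs push runs runs push push push runs runs red runs Z ⇒ runs red push runs runs push runs runs push push push runs runs red runs push runs runs   [Z -> push runs runs]

S ⇒ C ⇒ C Z ⇒ C Z Z ⇒ C Z Z Z ⇒ C Z Z Z Z ⇒ C Z Z Z Z Z ⇒ runs Z Z Z Z Z ⇒ runs red Z Z Z Z ⇒ runs red push runs runs Z Z Z ⇒ runs red push runs runs push runs runs Z Z ⇒ runs red push runs runs push runs runs push S runs Z ⇒ runs red push runs runs push runs runs push push Z red runs Z ⇒ runs red push runs runs push runs runs push push push runs runs red runs Z ⇒ runs red push runs runs push runs runs push push push runs runs red runs push runs runs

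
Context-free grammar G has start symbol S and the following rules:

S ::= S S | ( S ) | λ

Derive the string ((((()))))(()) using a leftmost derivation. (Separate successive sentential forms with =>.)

S => SS => (S)S => ((S))S => (((S)))S => ((((S))))S => (((((S)))))S => ((((()))))S => ((((()))))(S) => ((((()))))((S)) => ((((()))))(())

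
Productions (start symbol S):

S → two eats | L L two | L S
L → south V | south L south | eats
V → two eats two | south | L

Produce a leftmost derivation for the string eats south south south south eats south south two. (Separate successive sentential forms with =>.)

S => L L two => eats L two => eats south V two => eats south L two => eats south south L south two => eats south south south V south two => eats south south south L south two => eats south south south south L south south two => eats south south south south eats south south two

S => L L two   [S → L L two]
L L two => eats L two   [L → eats]
eats L two => eats south V two   [L → south V]
eats south V two => eats south L two   [V → L]
eats south L two => eats south south L south two   [L → south L south]
eats south south L south two => eats south south south V south two   [L → south V]
eats south south south V south two => eats south south south L south two   [V → L]
eats south south south L south two => eats south south south south L south south two   [L → south L south]
eats south south south south L south south two => eats south south south south eats south south two   [L → eats]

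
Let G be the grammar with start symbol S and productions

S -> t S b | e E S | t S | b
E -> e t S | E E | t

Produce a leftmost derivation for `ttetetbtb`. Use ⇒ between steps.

S ⇒ tS ⇒ ttS ⇒ tteES ⇒ tteEES ⇒ ttetES ⇒ ttetEES ⇒ ttetetSES ⇒ ttetetbES ⇒ ttetetbtS ⇒ ttetetbtb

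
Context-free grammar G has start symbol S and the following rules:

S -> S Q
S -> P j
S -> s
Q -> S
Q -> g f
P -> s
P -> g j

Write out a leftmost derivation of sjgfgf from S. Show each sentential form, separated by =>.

S => SQ   [S -> S Q]
SQ => SQQ   [S -> S Q]
SQQ => PjQQ   [S -> P j]
PjQQ => sjQQ   [P -> s]
sjQQ => sjgfQ   [Q -> g f]
sjgfQ => sjgfgf   [Q -> g f]

S => SQ => SQQ => PjQQ => sjQQ => sjgfQ => sjgfgf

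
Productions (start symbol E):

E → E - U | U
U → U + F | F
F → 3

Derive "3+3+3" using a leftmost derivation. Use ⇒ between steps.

E ⇒ U   [E → U]
U ⇒ U+F   [U → U + F]
U+F ⇒ U+F+F   [U → U + F]
U+F+F ⇒ F+F+F   [U → F]
F+F+F ⇒ 3+F+F   [F → 3]
3+F+F ⇒ 3+3+F   [F → 3]
3+3+F ⇒ 3+3+3   [F → 3]

E ⇒ U ⇒ U+F ⇒ U+F+F ⇒ F+F+F ⇒ 3+F+F ⇒ 3+3+F ⇒ 3+3+3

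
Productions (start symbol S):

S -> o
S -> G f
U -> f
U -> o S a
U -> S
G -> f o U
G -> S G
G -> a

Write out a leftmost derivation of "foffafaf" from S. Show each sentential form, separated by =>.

S => Gf   [S -> G f]
Gf => SGf   [G -> S G]
SGf => GfGf   [S -> G f]
GfGf => SGfGf   [G -> S G]
SGfGf => GfGfGf   [S -> G f]
GfGfGf => foUfGfGf   [G -> f o U]
foUfGfGf => foffGfGf   [U -> f]
foffGfGf => foffafGf   [G -> a]
foffafGf => foffafaf   [G -> a]

S => Gf => SGf => GfGf => SGfGf => GfGfGf => foUfGfGf => foffGfGf => foffafGf => foffafaf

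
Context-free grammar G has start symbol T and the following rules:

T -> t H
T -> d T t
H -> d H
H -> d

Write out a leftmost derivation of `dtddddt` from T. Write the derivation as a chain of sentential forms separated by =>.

T => dTt   [T -> d T t]
dTt => dtHt   [T -> t H]
dtHt => dtdHt   [H -> d H]
dtdHt => dtddHt   [H -> d H]
dtddHt => dtdddHt   [H -> d H]
dtdddHt => dtddddt   [H -> d]

T => dTt => dtHt => dtdHt => dtddHt => dtdddHt => dtddddt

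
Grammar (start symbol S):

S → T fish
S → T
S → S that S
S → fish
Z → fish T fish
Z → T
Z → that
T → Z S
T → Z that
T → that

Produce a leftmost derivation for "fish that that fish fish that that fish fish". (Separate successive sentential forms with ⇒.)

S ⇒ T fish   [S → T fish]
T fish ⇒ Z S fish   [T → Z S]
Z S fish ⇒ T S fish   [Z → T]
T S fish ⇒ Z S S fish   [T → Z S]
Z S S fish ⇒ fish T fish S S fish   [Z → fish T fish]
fish T fish S S fish ⇒ fish Z that fish S S fish   [T → Z that]
fish Z that fish S S fish ⇒ fish that that fish S S fish   [Z → that]
fish that that fish S S fish ⇒ fish that that fish fish S fish   [S → fish]
fish that that fish fish S fish ⇒ fish that that fish fish T fish fish   [S → T fish]
fish that that fish fish T fish fish ⇒ fish that that fish fish Z that fish fish   [T → Z that]
fish that that fish fish Z that fish fish ⇒ fish that that fish fish T that fish fish   [Z → T]
fish that that fish fish T that fish fish ⇒ fish that that fish fish that that fish fish   [T → that]

S ⇒ T fish ⇒ Z S fish ⇒ T S fish ⇒ Z S S fish ⇒ fish T fish S S fish ⇒ fish Z that fish S S fish ⇒ fish that that fish S S fish ⇒ fish that that fish fish S fish ⇒ fish that that fish fish T fish fish ⇒ fish that that fish fish Z that fish fish ⇒ fish that that fish fish T that fish fish ⇒ fish that that fish fish that that fish fish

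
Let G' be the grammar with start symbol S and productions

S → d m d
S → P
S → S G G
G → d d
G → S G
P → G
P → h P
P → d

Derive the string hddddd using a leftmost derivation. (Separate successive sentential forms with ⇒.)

S⇒P⇒hP⇒hG⇒hSG⇒hPG⇒hGG⇒hddG⇒hddSG⇒hddPG⇒hdddG⇒hddddd

S ⇒ P   [S → P]
P ⇒ hP   [P → h P]
hP ⇒ hG   [P → G]
hG ⇒ hSG   [G → S G]
hSG ⇒ hPG   [S → P]
hPG ⇒ hGG   [P → G]
hGG ⇒ hddG   [G → d d]
hddG ⇒ hddSG   [G → S G]
hddSG ⇒ hddPG   [S → P]
hddPG ⇒ hdddG   [P → d]
hdddG ⇒ hddddd   [G → d d]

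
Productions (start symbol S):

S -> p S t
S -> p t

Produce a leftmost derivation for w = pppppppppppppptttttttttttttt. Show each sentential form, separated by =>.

S=>pSt=>ppStt=>pppSttt=>ppppStttt=>pppppSttttt=>ppppppStttttt=>pppppppSttttttt=>ppppppppStttttttt=>pppppppppSttttttttt=>ppppppppppStttttttttt=>pppppppppppSttttttttttt=>ppppppppppppStttttttttttt=>pppppppppppppSttttttttttttt=>pppppppppppppptttttttttttttt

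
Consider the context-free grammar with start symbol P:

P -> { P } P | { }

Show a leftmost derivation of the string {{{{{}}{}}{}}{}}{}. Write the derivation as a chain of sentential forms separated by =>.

P => {P}P   [P -> { P } P]
{P}P => {{P}P}P   [P -> { P } P]
{{P}P}P => {{{P}P}P}P   [P -> { P } P]
{{{P}P}P}P => {{{{P}P}P}P}P   [P -> { P } P]
{{{{P}P}P}P}P => {{{{{}}P}P}P}P   [P -> { }]
{{{{{}}P}P}P}P => {{{{{}}{}}P}P}P   [P -> { }]
{{{{{}}{}}P}P}P => {{{{{}}{}}{}}P}P   [P -> { }]
{{{{{}}{}}{}}P}P => {{{{{}}{}}{}}{}}P   [P -> { }]
{{{{{}}{}}{}}{}}P => {{{{{}}{}}{}}{}}{}   [P -> { }]

P=>{P}P=>{{P}P}P=>{{{P}P}P}P=>{{{{P}P}P}P}P=>{{{{{}}P}P}P}P=>{{{{{}}{}}P}P}P=>{{{{{}}{}}{}}P}P=>{{{{{}}{}}{}}{}}P=>{{{{{}}{}}{}}{}}{}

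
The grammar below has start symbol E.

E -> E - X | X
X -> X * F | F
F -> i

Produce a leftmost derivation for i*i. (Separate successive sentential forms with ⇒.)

E⇒X⇒X*F⇒F*F⇒i*F⇒i*i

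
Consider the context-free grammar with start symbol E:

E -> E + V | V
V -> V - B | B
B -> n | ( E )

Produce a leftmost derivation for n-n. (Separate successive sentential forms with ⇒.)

E ⇒ V ⇒ V-B ⇒ B-B ⇒ n-B ⇒ n-n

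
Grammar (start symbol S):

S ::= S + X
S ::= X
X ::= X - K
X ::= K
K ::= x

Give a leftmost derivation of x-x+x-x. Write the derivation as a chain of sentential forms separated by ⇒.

S ⇒ S+X ⇒ X+X ⇒ X-K+X ⇒ K-K+X ⇒ x-K+X ⇒ x-x+X ⇒ x-x+X-K ⇒ x-x+K-K ⇒ x-x+x-K ⇒ x-x+x-x

S ⇒ S+X   [S ::= S + X]
S+X ⇒ X+X   [S ::= X]
X+X ⇒ X-K+X   [X ::= X - K]
X-K+X ⇒ K-K+X   [X ::= K]
K-K+X ⇒ x-K+X   [K ::= x]
x-K+X ⇒ x-x+X   [K ::= x]
x-x+X ⇒ x-x+X-K   [X ::= X - K]
x-x+X-K ⇒ x-x+K-K   [X ::= K]
x-x+K-K ⇒ x-x+x-K   [K ::= x]
x-x+x-K ⇒ x-x+x-x   [K ::= x]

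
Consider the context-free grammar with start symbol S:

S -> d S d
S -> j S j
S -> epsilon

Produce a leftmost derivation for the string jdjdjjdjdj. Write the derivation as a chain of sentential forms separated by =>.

S=>jSj=>jdSdj=>jdjSjdj=>jdjdSdjdj=>jdjdjSjdjdj=>jdjdjjdjdj

S => jSj   [S -> j S j]
jSj => jdSdj   [S -> d S d]
jdSdj => jdjSjdj   [S -> j S j]
jdjSjdj => jdjdSdjdj   [S -> d S d]
jdjdSdjdj => jdjdjSjdjdj   [S -> j S j]
jdjdjSjdjdj => jdjdjjdjdj   [S -> epsilon]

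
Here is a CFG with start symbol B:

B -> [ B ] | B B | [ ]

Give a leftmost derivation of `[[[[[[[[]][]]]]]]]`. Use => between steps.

B => [B]   [B -> [ B ]]
[B] => [[B]]   [B -> [ B ]]
[[B]] => [[[B]]]   [B -> [ B ]]
[[[B]]] => [[[[B]]]]   [B -> [ B ]]
[[[[B]]]] => [[[[[B]]]]]   [B -> [ B ]]
[[[[[B]]]]] => [[[[[[B]]]]]]   [B -> [ B ]]
[[[[[[B]]]]]] => [[[[[[BB]]]]]]   [B -> B B]
[[[[[[BB]]]]]] => [[[[[[[B]B]]]]]]   [B -> [ B ]]
[[[[[[[B]B]]]]]] => [[[[[[[[]]B]]]]]]   [B -> [ ]]
[[[[[[[[]]B]]]]]] => [[[[[[[[]][]]]]]]]   [B -> [ ]]

B => [B] => [[B]] => [[[B]]] => [[[[B]]]] => [[[[[B]]]]] => [[[[[[B]]]]]] => [[[[[[BB]]]]]] => [[[[[[[B]B]]]]]] => [[[[[[[[]]B]]]]]] => [[[[[[[[]][]]]]]]]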